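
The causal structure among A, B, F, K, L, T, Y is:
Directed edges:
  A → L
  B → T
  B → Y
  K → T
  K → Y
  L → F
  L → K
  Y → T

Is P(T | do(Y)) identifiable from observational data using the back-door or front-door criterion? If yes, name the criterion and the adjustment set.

P(T|do(Y)): backdoor, adjust for {B, K}.

desc(Y)\{Y}={T}; candidates ⊆ {A,B,F,K,L}.
size 0: {}; under {} Y still reaches {A,B,F,K,L,T} ∋ T.
size 1: {A}, {B}, {F} …(+2); under {A} Y still reaches {B,F,K,L,T} ∋ T.
{B,K}: Y⊥T given {B,K} in G with Y→· removed — back-door holds.
P(T|do(Y)) = Σ_{B,K} P(T|Y,B,K)·P(B,K).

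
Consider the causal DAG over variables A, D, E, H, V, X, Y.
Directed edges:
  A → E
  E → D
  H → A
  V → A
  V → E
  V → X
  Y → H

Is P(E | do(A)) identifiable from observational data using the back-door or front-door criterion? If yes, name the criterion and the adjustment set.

P(E|do(A)): backdoor, adjust for {V}.

desc(A)\{A}={D,E}; candidates ⊆ {H,V,X,Y}.
size 0: {}; under {} A still reaches {D,E,H,V,X,Y} ∋ E.
{V}: A⊥E given {V} in G with A→· removed — back-door holds.
P(E|do(A)) = Σ_{V} P(E|A,V)·P(V).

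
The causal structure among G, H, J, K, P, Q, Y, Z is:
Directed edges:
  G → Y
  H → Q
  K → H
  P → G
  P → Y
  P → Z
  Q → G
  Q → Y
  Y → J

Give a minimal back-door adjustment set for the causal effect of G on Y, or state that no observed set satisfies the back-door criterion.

G→Y: minimal back-door set {P, Q}.

desc(G)\{G}={J,Y}; candidates ⊆ {H,K,P,Q,Z}.
size 0: {}; under {} G still reaches {H,J,K,P,Q,Y,Z} ∋ Y.
size 1: {H}, {K}, {P} …(+2); under {H} G still reaches {J,P,Q,Y,Z} ∋ Y.
{P,Q}: G⊥Y given {P,Q} in G with G→· removed — back-door holds.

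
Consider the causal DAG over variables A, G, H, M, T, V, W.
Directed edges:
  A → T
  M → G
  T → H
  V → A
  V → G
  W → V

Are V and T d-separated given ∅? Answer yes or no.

No — V and T are d-connected given ∅.

Bayes-Ball from V | ∅ reaches {A,G,H,T,W}.
T ∈ reach(V|∅) ⇒ V ⊥̸ T | ∅.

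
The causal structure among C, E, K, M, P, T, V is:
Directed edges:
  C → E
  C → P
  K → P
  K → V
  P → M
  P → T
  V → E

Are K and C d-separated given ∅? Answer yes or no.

Yes — K ⊥ C | ∅.

Bayes-Ball from K | ∅ reaches {E,M,P,T,V}.
C ∉ reach(K|∅) ⇒ K ⊥ C | ∅.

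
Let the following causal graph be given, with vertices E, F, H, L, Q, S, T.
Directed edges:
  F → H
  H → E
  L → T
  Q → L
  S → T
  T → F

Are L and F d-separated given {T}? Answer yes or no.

Yes — L ⊥ F | {T}.

Bayes-Ball from L | {T} reaches {Q,S}.
F ∉ reach(L|{T}) ⇒ L ⊥ F | {T}.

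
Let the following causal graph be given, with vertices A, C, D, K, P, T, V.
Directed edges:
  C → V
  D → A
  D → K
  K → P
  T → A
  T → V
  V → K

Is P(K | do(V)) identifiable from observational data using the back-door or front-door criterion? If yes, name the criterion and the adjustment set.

P(K|do(V)): backdoor, adjust for ∅.

desc(V)\{V}={K,P}; candidates ⊆ {A,C,D,T}.
∅: V⊥K given ∅ in G with V→· removed — back-door holds.
P(K|do(V)) = P(K|V) — no adjustment needed.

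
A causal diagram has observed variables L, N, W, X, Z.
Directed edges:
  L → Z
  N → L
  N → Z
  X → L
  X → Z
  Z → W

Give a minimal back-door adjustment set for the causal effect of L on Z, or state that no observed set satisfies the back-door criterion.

desc(L)\{L}={W,Z}; candidates ⊆ {N,X}.
size 0: {}; under {} L still reaches {N,W,X,Z} ∋ Z.
size 1: {N}, {X}; under {N} L still reaches {W,X,Z} ∋ Z.
{N,X}: L⊥Z given {N,X} in G with L→· removed — back-door holds.

L→Z: minimal back-door set {N, X}.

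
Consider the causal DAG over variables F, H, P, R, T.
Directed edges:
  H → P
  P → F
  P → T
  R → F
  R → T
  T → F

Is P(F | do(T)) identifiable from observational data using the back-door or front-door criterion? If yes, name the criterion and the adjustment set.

desc(T)\{T}={F}; candidates ⊆ {H,P,R}.
size 0: {}; under {} T still reaches {F,H,P,R} ∋ F.
size 1: {H}, {P}, {R}; under {H} T still reaches {F,P,R} ∋ F.
{P,R}: T⊥F given {P,R} in G with T→· removed — back-door holds.
P(F|do(T)) = Σ_{P,R} P(F|T,P,R)·P(P,R).

P(F|do(T)): backdoor, adjust for {P, R}.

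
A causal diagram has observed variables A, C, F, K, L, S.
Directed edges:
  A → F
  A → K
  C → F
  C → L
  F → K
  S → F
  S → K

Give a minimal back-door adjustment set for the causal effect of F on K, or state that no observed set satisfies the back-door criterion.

desc(F)\{F}={K}; candidates ⊆ {A,C,L,S}.
size 0: {}; under {} F still reaches {A,C,K,L,S} ∋ K.
size 1: {A}, {C}, {L} …(+1); under {A} F still reaches {C,K,L,S} ∋ K.
{A,S}: F⊥K given {A,S} in G with F→· removed — back-door holds.

F→K: minimal back-door set {A, S}.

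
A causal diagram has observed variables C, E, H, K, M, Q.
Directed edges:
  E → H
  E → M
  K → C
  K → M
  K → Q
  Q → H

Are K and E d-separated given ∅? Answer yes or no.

Yes — K ⊥ E | ∅.

Bayes-Ball from K | ∅ reaches {C,H,M,Q}.
E ∉ reach(K|∅) ⇒ K ⊥ E | ∅.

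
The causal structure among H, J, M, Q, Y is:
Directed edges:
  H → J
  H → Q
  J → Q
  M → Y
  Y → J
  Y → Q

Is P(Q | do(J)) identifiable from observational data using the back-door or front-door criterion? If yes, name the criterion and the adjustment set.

desc(J)\{J}={Q}; candidates ⊆ {H,M,Y}.
size 0: {}; under {} J still reaches {H,M,Q,Y} ∋ Q.
size 1: {H}, {M}, {Y}; under {H} J still reaches {M,Q,Y} ∋ Q.
{H,Y}: J⊥Q given {H,Y} in G with J→· removed — back-door holds.
P(Q|do(J)) = Σ_{H,Y} P(Q|J,H,Y)·P(H,Y).

P(Q|do(J)): backdoor, adjust for {H, Y}.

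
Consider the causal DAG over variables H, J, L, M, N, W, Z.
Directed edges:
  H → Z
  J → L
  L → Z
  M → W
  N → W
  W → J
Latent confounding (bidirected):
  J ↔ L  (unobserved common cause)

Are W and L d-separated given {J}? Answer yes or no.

No — W and L are d-connected given {J}.

Bayes-Ball from W | {J} reaches {L,M,N,Z}.
L ∈ reach(W|{J}) ⇒ W ⊥̸ L | {J}.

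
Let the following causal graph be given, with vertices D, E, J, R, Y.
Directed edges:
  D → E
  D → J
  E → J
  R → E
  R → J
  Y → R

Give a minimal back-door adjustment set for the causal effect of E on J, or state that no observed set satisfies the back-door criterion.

desc(E)\{E}={J}; candidates ⊆ {D,R,Y}.
size 0: {}; under {} E still reaches {D,J,R,Y} ∋ J.
size 1: {D}, {R}, {Y}; under {D} E still reaches {J,R,Y} ∋ J.
{D,R}: E⊥J given {D,R} in G with E→· removed — back-door holds.

E→J: minimal back-door set {D, R}.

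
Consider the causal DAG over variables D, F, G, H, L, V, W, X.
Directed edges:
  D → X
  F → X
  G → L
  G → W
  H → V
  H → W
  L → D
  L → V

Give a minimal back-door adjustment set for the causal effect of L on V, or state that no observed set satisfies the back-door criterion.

L→V: minimal back-door set ∅.

desc(L)\{L}={D,V,X}; candidates ⊆ {F,G,H,W}.
∅: L⊥V given ∅ in G with L→· removed — back-door holds.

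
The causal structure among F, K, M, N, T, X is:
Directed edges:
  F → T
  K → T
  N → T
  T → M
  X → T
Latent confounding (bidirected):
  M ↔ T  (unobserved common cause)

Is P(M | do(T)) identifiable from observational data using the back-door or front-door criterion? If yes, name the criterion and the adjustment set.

P(M|do(T)): not identifiable (no BD/FD set).

desc(T)\{T}={M}; candidates ⊆ {F,K,N,X}.
T↔M: latent back-door arc(s) into T.
size 0: {}; under {} T still reaches {F,K,M,N,X} ∋ M.
size 1: {F}, {K}, {N} …(+1); under {F} T still reaches {K,M,N,X} ∋ M.
size 2: {F,K}, {F,N}, {F,X} …(+3); under {F,K} T still reaches {M,N,X} ∋ M.
T↔M cannot be blocked by any observed set — no back-door set.
No mediator lies on a directed T→…→M path.
Neither criterion identifies P(M|do(T)) in this graph.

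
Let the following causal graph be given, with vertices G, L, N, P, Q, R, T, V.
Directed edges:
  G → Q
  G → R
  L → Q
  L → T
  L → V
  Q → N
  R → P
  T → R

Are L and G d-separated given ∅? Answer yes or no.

Bayes-Ball from L | ∅ reaches {N,P,Q,R,T,V}.
G ∉ reach(L|∅) ⇒ L ⊥ G | ∅.

Yes — L ⊥ G | ∅.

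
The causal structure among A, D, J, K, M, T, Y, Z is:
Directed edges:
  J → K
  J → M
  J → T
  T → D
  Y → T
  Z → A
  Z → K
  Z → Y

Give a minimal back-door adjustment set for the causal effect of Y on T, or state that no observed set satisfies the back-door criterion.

desc(Y)\{Y}={D,T}; candidates ⊆ {A,J,K,M,Z}.
∅: Y⊥T given ∅ in G with Y→· removed — back-door holds.

Y→T: minimal back-door set ∅.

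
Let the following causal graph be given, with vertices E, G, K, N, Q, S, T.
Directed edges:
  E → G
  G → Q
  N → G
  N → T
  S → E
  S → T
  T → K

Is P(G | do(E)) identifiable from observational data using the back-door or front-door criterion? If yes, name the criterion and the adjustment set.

P(G|do(E)): backdoor, adjust for ∅.

desc(E)\{E}={G,Q}; candidates ⊆ {K,N,S,T}.
∅: E⊥G given ∅ in G with E→· removed — back-door holds.
P(G|do(E)) = P(G|E) — no adjustment needed.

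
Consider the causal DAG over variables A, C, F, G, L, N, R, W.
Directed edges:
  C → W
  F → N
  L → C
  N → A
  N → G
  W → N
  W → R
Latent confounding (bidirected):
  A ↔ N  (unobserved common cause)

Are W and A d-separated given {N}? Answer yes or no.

No — W and A are d-connected given {N}.

Bayes-Ball from W | {N} reaches {A,C,F,L,R}.
A ∈ reach(W|{N}) ⇒ W ⊥̸ A | {N}.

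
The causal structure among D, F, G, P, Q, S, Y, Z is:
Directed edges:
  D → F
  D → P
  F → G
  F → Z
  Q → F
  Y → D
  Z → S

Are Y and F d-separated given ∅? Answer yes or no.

Bayes-Ball from Y | ∅ reaches {D,F,G,P,S,Z}.
F ∈ reach(Y|∅) ⇒ Y ⊥̸ F | ∅.

No — Y and F are d-connected given ∅.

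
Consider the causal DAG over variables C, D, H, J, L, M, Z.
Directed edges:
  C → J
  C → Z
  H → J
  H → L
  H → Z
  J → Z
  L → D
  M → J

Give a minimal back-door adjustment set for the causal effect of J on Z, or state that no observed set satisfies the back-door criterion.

desc(J)\{J}={Z}; candidates ⊆ {C,D,H,L,M}.
size 0: {}; under {} J still reaches {C,D,H,L,M,Z} ∋ Z.
size 1: {C}, {D}, {H} …(+2); under {C} J still reaches {D,H,L,M,Z} ∋ Z.
{C,H}: J⊥Z given {C,H} in G with J→· removed — back-door holds.

J→Z: minimal back-door set {C, H}.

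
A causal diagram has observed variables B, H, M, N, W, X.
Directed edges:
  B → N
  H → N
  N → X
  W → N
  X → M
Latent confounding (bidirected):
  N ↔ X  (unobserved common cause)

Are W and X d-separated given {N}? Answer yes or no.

No — W and X are d-connected given {N}.

Bayes-Ball from W | {N} reaches {B,H,M,X}.
X ∈ reach(W|{N}) ⇒ W ⊥̸ X | {N}.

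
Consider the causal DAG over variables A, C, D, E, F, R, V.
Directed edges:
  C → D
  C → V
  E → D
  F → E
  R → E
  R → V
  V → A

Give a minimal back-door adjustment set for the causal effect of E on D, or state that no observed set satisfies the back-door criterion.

E→D: minimal back-door set ∅.

desc(E)\{E}={D}; candidates ⊆ {A,C,F,R,V}.
∅: E⊥D given ∅ in G with E→· removed — back-door holds.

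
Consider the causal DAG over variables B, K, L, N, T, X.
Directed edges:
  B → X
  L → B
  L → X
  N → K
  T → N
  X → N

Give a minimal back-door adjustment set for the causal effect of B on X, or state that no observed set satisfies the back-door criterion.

B→X: minimal back-door set {L}.

desc(B)\{B}={K,N,X}; candidates ⊆ {L,T}.
size 0: {}; under {} B still reaches {K,L,N,X} ∋ X.
{L}: B⊥X given {L} in G with B→· removed — back-door holds.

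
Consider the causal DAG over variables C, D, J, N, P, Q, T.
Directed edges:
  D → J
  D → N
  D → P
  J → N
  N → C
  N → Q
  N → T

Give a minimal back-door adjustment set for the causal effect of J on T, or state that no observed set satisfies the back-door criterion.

J→T: minimal back-door set {D}.

desc(J)\{J}={C,N,Q,T}; candidates ⊆ {D,P}.
size 0: {}; under {} J still reaches {C,D,N,P,Q,T} ∋ T.
{D}: J⊥T given {D} in G with J→· removed — back-door holds.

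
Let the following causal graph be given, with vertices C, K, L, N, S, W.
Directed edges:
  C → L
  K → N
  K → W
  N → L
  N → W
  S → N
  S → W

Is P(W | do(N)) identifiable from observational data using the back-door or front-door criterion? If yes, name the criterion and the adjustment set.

desc(N)\{N}={L,W}; candidates ⊆ {C,K,S}.
size 0: {}; under {} N still reaches {K,S,W} ∋ W.
size 1: {C}, {K}, {S}; under {C} N still reaches {K,S,W} ∋ W.
{K,S}: N⊥W given {K,S} in G with N→· removed — back-door holds.
P(W|do(N)) = Σ_{K,S} P(W|N,K,S)·P(K,S).

P(W|do(N)): backdoor, adjust for {K, S}.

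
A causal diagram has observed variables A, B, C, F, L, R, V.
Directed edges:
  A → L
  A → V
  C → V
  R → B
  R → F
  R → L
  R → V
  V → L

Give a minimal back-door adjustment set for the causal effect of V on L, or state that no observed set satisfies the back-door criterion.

V→L: minimal back-door set {A, R}.

desc(V)\{V}={L}; candidates ⊆ {A,B,C,F,R}.
size 0: {}; under {} V still reaches {A,B,C,F,L,R} ∋ L.
size 1: {A}, {B}, {C} …(+2); under {A} V still reaches {B,C,F,L,R} ∋ L.
{A,R}: V⊥L given {A,R} in G with V→· removed — back-door holds.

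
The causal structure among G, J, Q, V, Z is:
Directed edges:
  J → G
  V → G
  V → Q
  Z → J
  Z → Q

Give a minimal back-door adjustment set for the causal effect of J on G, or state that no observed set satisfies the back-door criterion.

J→G: minimal back-door set ∅.

desc(J)\{J}={G}; candidates ⊆ {Q,V,Z}.
∅: J⊥G given ∅ in G with J→· removed — back-door holds.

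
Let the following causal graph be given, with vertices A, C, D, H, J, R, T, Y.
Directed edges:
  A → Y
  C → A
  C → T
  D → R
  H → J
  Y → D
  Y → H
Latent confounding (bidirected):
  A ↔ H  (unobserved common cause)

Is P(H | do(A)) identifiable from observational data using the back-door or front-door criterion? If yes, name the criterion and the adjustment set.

P(H|do(A)): frontdoor, adjust for {Y}.

desc(A)\{A}={D,H,J,R,Y}; candidates ⊆ {C,T}.
A↔H: latent back-door arc(s) into A.
size 0: {}; under {} A still reaches {C,H,J,T} ∋ H.
size 1: {C}, {T}; under {C} A still reaches {H,J} ∋ H.
size 2: {C,T}; under {C,T} A still reaches {H,J} ∋ H.
A↔H cannot be blocked by any observed set — no back-door set.
{Y}: (i) intercepts every directed A→H path; (ii) no back-door A→{Y}; (iii) {A} blocks every back-door {Y}→H. Front-door holds.
P(H|do(A)) = Σ_{Y} P(Y|A) Σ_{A'} P(H|Y,A')P(A').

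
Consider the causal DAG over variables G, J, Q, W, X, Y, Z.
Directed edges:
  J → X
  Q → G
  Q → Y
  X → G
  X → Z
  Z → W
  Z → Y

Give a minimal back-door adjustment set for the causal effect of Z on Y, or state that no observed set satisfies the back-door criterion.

Z→Y: minimal back-door set ∅.

desc(Z)\{Z}={W,Y}; candidates ⊆ {G,J,Q,X}.
∅: Z⊥Y given ∅ in G with Z→· removed — back-door holds.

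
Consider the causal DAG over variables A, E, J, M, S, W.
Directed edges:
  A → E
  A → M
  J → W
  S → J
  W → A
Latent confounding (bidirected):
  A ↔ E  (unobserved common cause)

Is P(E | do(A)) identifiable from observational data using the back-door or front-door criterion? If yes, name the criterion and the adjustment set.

desc(A)\{A}={E,M}; candidates ⊆ {J,S,W}.
A↔E: latent back-door arc(s) into A.
size 0: {}; under {} A still reaches {E,J,S,W} ∋ E.
size 1: {J}, {S}, {W}; under {J} A still reaches {E,W} ∋ E.
size 2: {J,S}, {J,W}, {S,W}; under {J,S} A still reaches {E,W} ∋ E.
A↔E cannot be blocked by any observed set — no back-door set.
No mediator lies on a directed A→…→E path.
Neither criterion identifies P(E|do(A)) in this graph.

P(E|do(A)): not identifiable (no BD/FD set).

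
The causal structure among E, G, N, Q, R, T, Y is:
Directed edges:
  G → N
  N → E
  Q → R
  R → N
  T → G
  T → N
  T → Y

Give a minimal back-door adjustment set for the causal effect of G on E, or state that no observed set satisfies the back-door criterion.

desc(G)\{G}={E,N}; candidates ⊆ {Q,R,T,Y}.
size 0: {}; under {} G still reaches {E,N,T,Y} ∋ E.
{T}: G⊥E given {T} in G with G→· removed — back-door holds.

G→E: minimal back-door set {T}.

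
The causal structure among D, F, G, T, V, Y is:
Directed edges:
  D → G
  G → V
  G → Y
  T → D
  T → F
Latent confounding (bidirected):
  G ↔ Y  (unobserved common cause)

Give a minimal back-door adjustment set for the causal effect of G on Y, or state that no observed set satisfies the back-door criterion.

G→Y: no observed back-door set.

desc(G)\{G}={V,Y}; candidates ⊆ {D,F,T}.
G↔Y: latent back-door arc(s) into G.
size 0: {}; under {} G still reaches {D,F,T,Y} ∋ Y.
size 1: {D}, {F}, {T}; under {D} G still reaches {Y} ∋ Y.
size 2: {D,F}, {D,T}, {F,T}; under {D,F} G still reaches {Y} ∋ Y.
G↔Y cannot be blocked by any observed set — no back-door set.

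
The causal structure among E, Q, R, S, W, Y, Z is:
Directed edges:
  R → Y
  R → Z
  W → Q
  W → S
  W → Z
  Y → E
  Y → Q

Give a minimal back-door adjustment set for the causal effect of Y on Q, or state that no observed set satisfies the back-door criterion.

Y→Q: minimal back-door set ∅.

desc(Y)\{Y}={E,Q}; candidates ⊆ {R,S,W,Z}.
∅: Y⊥Q given ∅ in G with Y→· removed — back-door holds.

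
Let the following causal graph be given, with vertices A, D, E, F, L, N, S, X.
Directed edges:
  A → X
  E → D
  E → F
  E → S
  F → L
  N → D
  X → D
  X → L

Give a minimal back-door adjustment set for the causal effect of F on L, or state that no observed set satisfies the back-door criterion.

F→L: minimal back-door set ∅.

desc(F)\{F}={L}; candidates ⊆ {A,D,E,N,S,X}.
∅: F⊥L given ∅ in G with F→· removed — back-door holds.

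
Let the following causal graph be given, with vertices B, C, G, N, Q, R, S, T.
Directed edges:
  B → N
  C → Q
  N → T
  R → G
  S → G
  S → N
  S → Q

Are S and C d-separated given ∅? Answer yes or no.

Yes — S ⊥ C | ∅.

Bayes-Ball from S | ∅ reaches {G,N,Q,T}.
C ∉ reach(S|∅) ⇒ S ⊥ C | ∅.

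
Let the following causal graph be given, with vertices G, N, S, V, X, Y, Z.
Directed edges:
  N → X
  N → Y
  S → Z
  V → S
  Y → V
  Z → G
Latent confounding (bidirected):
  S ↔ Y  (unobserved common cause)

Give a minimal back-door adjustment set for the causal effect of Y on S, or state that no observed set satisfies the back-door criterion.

Y→S: no observed back-door set.

desc(Y)\{Y}={G,S,V,Z}; candidates ⊆ {N,X}.
Y↔S: latent back-door arc(s) into Y.
size 0: {}; under {} Y still reaches {G,N,S,X,Z} ∋ S.
size 1: {N}, {X}; under {N} Y still reaches {G,S,Z} ∋ S.
size 2: {N,X}; under {N,X} Y still reaches {G,S,Z} ∋ S.
Y↔S cannot be blocked by any observed set — no back-door set.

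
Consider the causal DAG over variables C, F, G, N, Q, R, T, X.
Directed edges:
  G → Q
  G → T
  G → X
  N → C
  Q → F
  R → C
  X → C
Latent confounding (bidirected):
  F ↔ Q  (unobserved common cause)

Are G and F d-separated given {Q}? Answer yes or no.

Bayes-Ball from G | {Q} reaches {C,F,T,X}.
F ∈ reach(G|{Q}) ⇒ G ⊥̸ F | {Q}.

No — G and F are d-connected given {Q}.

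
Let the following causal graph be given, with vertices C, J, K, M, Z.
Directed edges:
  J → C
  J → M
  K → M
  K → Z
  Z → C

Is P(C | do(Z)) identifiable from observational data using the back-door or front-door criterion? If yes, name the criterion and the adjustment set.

desc(Z)\{Z}={C}; candidates ⊆ {J,K,M}.
∅: Z⊥C given ∅ in G with Z→· removed — back-door holds.
P(C|do(Z)) = P(C|Z) — no adjustment needed.

P(C|do(Z)): backdoor, adjust for ∅.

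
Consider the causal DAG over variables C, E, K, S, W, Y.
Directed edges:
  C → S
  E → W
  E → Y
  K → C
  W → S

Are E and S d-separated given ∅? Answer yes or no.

Bayes-Ball from E | ∅ reaches {S,W,Y}.
S ∈ reach(E|∅) ⇒ E ⊥̸ S | ∅.

No — E and S are d-connected given ∅.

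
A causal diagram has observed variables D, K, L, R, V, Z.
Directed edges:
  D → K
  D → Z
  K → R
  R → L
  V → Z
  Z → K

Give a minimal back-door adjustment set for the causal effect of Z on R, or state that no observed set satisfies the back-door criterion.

desc(Z)\{Z}={K,L,R}; candidates ⊆ {D,V}.
size 0: {}; under {} Z still reaches {D,K,L,R,V} ∋ R.
{D}: Z⊥R given {D} in G with Z→· removed — back-door holds.

Z→R: minimal back-door set {D}.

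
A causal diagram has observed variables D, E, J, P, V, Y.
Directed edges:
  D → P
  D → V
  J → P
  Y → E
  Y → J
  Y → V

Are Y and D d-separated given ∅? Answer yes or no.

Yes — Y ⊥ D | ∅.

Bayes-Ball from Y | ∅ reaches {E,J,P,V}.
D ∉ reach(Y|∅) ⇒ Y ⊥ D | ∅.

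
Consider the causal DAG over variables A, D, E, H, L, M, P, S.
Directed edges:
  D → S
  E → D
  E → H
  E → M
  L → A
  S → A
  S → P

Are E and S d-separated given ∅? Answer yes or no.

No — E and S are d-connected given ∅.

Bayes-Ball from E | ∅ reaches {A,D,H,M,P,S}.
S ∈ reach(E|∅) ⇒ E ⊥̸ S | ∅.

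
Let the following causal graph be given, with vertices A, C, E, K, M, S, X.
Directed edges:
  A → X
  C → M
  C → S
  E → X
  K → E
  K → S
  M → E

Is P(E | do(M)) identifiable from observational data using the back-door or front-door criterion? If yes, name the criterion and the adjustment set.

desc(M)\{M}={E,X}; candidates ⊆ {A,C,K,S}.
∅: M⊥E given ∅ in G with M→· removed — back-door holds.
P(E|do(M)) = P(E|M) — no adjustment needed.

P(E|do(M)): backdoor, adjust for ∅.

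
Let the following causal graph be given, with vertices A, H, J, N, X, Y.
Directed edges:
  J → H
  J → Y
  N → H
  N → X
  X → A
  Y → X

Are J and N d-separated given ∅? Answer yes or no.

Bayes-Ball from J | ∅ reaches {A,H,X,Y}.
N ∉ reach(J|∅) ⇒ J ⊥ N | ∅.

Yes — J ⊥ N | ∅.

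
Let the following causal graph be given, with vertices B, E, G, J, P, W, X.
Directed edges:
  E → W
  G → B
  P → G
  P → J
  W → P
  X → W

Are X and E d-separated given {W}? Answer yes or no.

No — X and E are d-connected given {W}.

Bayes-Ball from X | {W} reaches {E}.
E ∈ reach(X|{W}) ⇒ X ⊥̸ E | {W}.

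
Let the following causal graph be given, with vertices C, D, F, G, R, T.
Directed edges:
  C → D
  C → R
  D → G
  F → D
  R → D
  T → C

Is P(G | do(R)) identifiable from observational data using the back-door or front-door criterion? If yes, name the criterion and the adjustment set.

P(G|do(R)): backdoor, adjust for {C}.

desc(R)\{R}={D,G}; candidates ⊆ {C,F,T}.
size 0: {}; under {} R still reaches {C,D,G,T} ∋ G.
{C}: R⊥G given {C} in G with R→· removed — back-door holds.
P(G|do(R)) = Σ_{C} P(G|R,C)·P(C).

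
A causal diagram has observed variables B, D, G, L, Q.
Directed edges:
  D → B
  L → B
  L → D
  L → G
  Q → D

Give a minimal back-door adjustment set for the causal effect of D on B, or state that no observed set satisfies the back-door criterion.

desc(D)\{D}={B}; candidates ⊆ {G,L,Q}.
size 0: {}; under {} D still reaches {B,G,L,Q} ∋ B.
{L}: D⊥B given {L} in G with D→· removed — back-door holds.

D→B: minimal back-door set {L}.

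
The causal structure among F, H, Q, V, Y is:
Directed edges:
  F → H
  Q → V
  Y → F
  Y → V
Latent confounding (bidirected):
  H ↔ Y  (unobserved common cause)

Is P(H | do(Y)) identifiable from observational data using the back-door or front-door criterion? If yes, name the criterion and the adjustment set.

desc(Y)\{Y}={F,H,V}; candidates ⊆ {Q}.
Y↔H: latent back-door arc(s) into Y.
size 0: {}; under {} Y still reaches {H} ∋ H.
size 1: {Q}; under {Q} Y still reaches {H} ∋ H.
Y↔H cannot be blocked by any observed set — no back-door set.
{F}: (i) intercepts every directed Y→H path; (ii) no back-door Y→{F}; (iii) {Y} blocks every back-door {F}→H. Front-door holds.
P(H|do(Y)) = Σ_{F} P(F|Y) Σ_{Y'} P(H|F,Y')P(Y').

P(H|do(Y)): frontdoor, adjust for {F}.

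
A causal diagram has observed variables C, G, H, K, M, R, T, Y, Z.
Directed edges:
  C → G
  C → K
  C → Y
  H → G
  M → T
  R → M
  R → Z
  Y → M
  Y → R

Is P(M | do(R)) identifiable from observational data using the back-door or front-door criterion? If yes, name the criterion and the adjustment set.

P(M|do(R)): backdoor, adjust for {Y}.

desc(R)\{R}={M,T,Z}; candidates ⊆ {C,G,H,K,Y}.
size 0: {}; under {} R still reaches {C,G,K,M,T,Y} ∋ M.
{Y}: R⊥M given {Y} in G with R→· removed — back-door holds.
P(M|do(R)) = Σ_{Y} P(M|R,Y)·P(Y).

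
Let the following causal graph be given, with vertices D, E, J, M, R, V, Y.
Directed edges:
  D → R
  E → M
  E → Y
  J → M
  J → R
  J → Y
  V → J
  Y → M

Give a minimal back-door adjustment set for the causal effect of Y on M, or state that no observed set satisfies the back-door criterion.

desc(Y)\{Y}={M}; candidates ⊆ {D,E,J,R,V}.
size 0: {}; under {} Y still reaches {E,J,M,R,V} ∋ M.
size 1: {D}, {E}, {J} …(+2); under {D} Y still reaches {E,J,M,R,V} ∋ M.
{E,J}: Y⊥M given {E,J} in G with Y→· removed — back-door holds.

Y→M: minimal back-door set {E, J}.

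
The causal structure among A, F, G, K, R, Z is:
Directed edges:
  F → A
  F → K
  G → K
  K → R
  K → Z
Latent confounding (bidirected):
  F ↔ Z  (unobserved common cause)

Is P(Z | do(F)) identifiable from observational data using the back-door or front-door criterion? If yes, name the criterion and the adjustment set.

P(Z|do(F)): frontdoor, adjust for {K}.

desc(F)\{F}={A,K,R,Z}; candidates ⊆ {G}.
F↔Z: latent back-door arc(s) into F.
size 0: {}; under {} F still reaches {Z} ∋ Z.
size 1: {G}; under {G} F still reaches {Z} ∋ Z.
F↔Z cannot be blocked by any observed set — no back-door set.
{K}: (i) intercepts every directed F→Z path; (ii) no back-door F→{K}; (iii) {F} blocks every back-door {K}→Z. Front-door holds.
P(Z|do(F)) = Σ_{K} P(K|F) Σ_{F'} P(Z|K,F')P(F').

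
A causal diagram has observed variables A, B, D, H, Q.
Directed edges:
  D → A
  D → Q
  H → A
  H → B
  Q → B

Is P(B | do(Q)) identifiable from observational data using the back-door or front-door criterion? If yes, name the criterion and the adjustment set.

desc(Q)\{Q}={B}; candidates ⊆ {A,D,H}.
∅: Q⊥B given ∅ in G with Q→· removed — back-door holds.
P(B|do(Q)) = P(B|Q) — no adjustment needed.

P(B|do(Q)): backdoor, adjust for ∅.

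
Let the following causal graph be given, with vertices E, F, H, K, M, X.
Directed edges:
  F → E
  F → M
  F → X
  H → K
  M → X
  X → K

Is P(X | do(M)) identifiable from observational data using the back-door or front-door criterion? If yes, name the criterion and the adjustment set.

desc(M)\{M}={K,X}; candidates ⊆ {E,F,H}.
size 0: {}; under {} M still reaches {E,F,K,X} ∋ X.
{F}: M⊥X given {F} in G with M→· removed — back-door holds.
P(X|do(M)) = Σ_{F} P(X|M,F)·P(F).

P(X|do(M)): backdoor, adjust for {F}.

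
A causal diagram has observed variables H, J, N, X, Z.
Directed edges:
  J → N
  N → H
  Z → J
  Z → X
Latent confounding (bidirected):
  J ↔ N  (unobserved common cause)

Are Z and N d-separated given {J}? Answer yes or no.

Bayes-Ball from Z | {J} reaches {H,N,X}.
N ∈ reach(Z|{J}) ⇒ Z ⊥̸ N | {J}.

No — Z and N are d-connected given {J}.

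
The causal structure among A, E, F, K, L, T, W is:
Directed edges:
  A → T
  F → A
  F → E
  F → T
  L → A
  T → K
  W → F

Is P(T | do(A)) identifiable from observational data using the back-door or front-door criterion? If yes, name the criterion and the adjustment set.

P(T|do(A)): backdoor, adjust for {F}.

desc(A)\{A}={K,T}; candidates ⊆ {E,F,L,W}.
size 0: {}; under {} A still reaches {E,F,K,L,T,W} ∋ T.
{F}: A⊥T given {F} in G with A→· removed — back-door holds.
P(T|do(A)) = Σ_{F} P(T|A,F)·P(F).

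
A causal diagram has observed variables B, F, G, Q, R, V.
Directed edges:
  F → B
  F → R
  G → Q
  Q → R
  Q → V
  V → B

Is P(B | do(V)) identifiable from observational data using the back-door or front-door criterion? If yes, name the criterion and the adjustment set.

desc(V)\{V}={B}; candidates ⊆ {F,G,Q,R}.
∅: V⊥B given ∅ in G with V→· removed — back-door holds.
P(B|do(V)) = P(B|V) — no adjustment needed.

P(B|do(V)): backdoor, adjust for ∅.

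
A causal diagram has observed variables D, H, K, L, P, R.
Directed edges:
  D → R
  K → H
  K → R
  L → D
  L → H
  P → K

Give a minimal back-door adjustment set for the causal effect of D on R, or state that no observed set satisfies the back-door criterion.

desc(D)\{D}={R}; candidates ⊆ {H,K,L,P}.
∅: D⊥R given ∅ in G with D→· removed — back-door holds.

D→R: minimal back-door set ∅.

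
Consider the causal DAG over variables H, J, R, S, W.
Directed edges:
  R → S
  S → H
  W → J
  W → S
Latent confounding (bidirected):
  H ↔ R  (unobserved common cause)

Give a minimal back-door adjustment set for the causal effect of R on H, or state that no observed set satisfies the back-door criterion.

R→H: no observed back-door set.

desc(R)\{R}={H,S}; candidates ⊆ {J,W}.
R↔H: latent back-door arc(s) into R.
size 0: {}; under {} R still reaches {H} ∋ H.
size 1: {J}, {W}; under {J} R still reaches {H} ∋ H.
size 2: {J,W}; under {J,W} R still reaches {H} ∋ H.
R↔H cannot be blocked by any observed set — no back-door set.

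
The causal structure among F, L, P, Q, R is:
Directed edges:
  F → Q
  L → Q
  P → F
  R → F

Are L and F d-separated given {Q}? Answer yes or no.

No — L and F are d-connected given {Q}.

Bayes-Ball from L | {Q} reaches {F,P,R}.
F ∈ reach(L|{Q}) ⇒ L ⊥̸ F | {Q}.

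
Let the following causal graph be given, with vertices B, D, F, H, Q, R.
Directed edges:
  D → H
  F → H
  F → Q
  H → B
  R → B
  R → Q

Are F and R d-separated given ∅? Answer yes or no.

Yes — F ⊥ R | ∅.

Bayes-Ball from F | ∅ reaches {B,H,Q}.
R ∉ reach(F|∅) ⇒ F ⊥ R | ∅.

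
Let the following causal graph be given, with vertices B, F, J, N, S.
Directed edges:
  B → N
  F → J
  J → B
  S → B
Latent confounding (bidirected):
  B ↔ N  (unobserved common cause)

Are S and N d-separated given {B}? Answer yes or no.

Bayes-Ball from S | {B} reaches {F,J,N}.
N ∈ reach(S|{B}) ⇒ S ⊥̸ N | {B}.

No — S and N are d-connected given {B}.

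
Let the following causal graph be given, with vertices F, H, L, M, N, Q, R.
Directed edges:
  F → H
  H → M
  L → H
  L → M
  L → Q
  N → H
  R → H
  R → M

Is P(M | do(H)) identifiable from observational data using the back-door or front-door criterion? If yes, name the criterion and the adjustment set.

desc(H)\{H}={M}; candidates ⊆ {F,L,N,Q,R}.
size 0: {}; under {} H still reaches {F,L,M,N,Q,R} ∋ M.
size 1: {F}, {L}, {N} …(+2); under {F} H still reaches {L,M,N,Q,R} ∋ M.
{L,R}: H⊥M given {L,R} in G with H→· removed — back-door holds.
P(M|do(H)) = Σ_{L,R} P(M|H,L,R)·P(L,R).

P(M|do(H)): backdoor, adjust for {L, R}.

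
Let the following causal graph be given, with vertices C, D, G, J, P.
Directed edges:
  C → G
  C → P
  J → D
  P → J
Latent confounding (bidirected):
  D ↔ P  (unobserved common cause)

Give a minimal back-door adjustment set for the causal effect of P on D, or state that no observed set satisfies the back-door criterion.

P→D: no observed back-door set.

desc(P)\{P}={D,J}; candidates ⊆ {C,G}.
P↔D: latent back-door arc(s) into P.
size 0: {}; under {} P still reaches {C,D,G} ∋ D.
size 1: {C}, {G}; under {C} P still reaches {D} ∋ D.
size 2: {C,G}; under {C,G} P still reaches {D} ∋ D.
P↔D cannot be blocked by any observed set — no back-door set.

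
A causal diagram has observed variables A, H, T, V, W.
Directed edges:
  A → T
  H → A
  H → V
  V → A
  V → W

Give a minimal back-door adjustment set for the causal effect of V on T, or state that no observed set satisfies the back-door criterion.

desc(V)\{V}={A,T,W}; candidates ⊆ {H}.
size 0: {}; under {} V still reaches {A,H,T} ∋ T.
{H}: V⊥T given {H} in G with V→· removed — back-door holds.

V→T: minimal back-door set {H}.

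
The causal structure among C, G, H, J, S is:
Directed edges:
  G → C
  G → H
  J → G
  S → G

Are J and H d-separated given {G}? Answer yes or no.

Bayes-Ball from J | {G} reaches {S}.
H ∉ reach(J|{G}) ⇒ J ⊥ H | {G}.

Yes — J ⊥ H | {G}.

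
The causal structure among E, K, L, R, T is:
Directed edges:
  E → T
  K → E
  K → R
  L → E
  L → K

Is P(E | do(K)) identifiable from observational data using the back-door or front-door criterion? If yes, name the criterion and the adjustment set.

P(E|do(K)): backdoor, adjust for {L}.

desc(K)\{K}={E,R,T}; candidates ⊆ {L}.
size 0: {}; under {} K still reaches {E,L,T} ∋ E.
{L}: K⊥E given {L} in G with K→· removed — back-door holds.
P(E|do(K)) = Σ_{L} P(E|K,L)·P(L).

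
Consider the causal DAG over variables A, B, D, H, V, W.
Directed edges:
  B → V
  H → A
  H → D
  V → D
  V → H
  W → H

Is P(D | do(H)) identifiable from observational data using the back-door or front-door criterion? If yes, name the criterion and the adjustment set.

P(D|do(H)): backdoor, adjust for {V}.

desc(H)\{H}={A,D}; candidates ⊆ {B,V,W}.
size 0: {}; under {} H still reaches {B,D,V,W} ∋ D.
{V}: H⊥D given {V} in G with H→· removed — back-door holds.
P(D|do(H)) = Σ_{V} P(D|H,V)·P(V).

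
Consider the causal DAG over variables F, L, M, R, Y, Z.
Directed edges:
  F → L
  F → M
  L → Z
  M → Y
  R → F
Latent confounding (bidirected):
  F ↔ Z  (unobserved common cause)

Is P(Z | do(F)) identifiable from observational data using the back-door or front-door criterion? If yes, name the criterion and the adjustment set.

P(Z|do(F)): frontdoor, adjust for {L}.

desc(F)\{F}={L,M,Y,Z}; candidates ⊆ {R}.
F↔Z: latent back-door arc(s) into F.
size 0: {}; under {} F still reaches {R,Z} ∋ Z.
size 1: {R}; under {R} F still reaches {Z} ∋ Z.
F↔Z cannot be blocked by any observed set — no back-door set.
{L}: (i) intercepts every directed F→Z path; (ii) no back-door F→{L}; (iii) {F} blocks every back-door {L}→Z. Front-door holds.
P(Z|do(F)) = Σ_{L} P(L|F) Σ_{F'} P(Z|L,F')P(F').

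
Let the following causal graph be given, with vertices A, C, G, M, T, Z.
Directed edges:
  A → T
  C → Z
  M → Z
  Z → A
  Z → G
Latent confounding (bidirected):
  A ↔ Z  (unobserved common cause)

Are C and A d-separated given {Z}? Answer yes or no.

No — C and A are d-connected given {Z}.

Bayes-Ball from C | {Z} reaches {A,M,T}.
A ∈ reach(C|{Z}) ⇒ C ⊥̸ A | {Z}.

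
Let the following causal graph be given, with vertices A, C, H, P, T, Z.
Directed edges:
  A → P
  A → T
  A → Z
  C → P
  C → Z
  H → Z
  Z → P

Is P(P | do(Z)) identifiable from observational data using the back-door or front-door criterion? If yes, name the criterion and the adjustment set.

P(P|do(Z)): backdoor, adjust for {A, C}.

desc(Z)\{Z}={P}; candidates ⊆ {A,C,H,T}.
size 0: {}; under {} Z still reaches {A,C,H,P,T} ∋ P.
size 1: {A}, {C}, {H} …(+1); under {A} Z still reaches {C,H,P} ∋ P.
{A,C}: Z⊥P given {A,C} in G with Z→· removed — back-door holds.
P(P|do(Z)) = Σ_{A,C} P(P|Z,A,C)·P(A,C).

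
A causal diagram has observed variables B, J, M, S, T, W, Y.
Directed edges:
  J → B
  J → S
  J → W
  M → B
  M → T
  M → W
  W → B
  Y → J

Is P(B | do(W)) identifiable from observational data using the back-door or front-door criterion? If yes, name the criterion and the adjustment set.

desc(W)\{W}={B}; candidates ⊆ {J,M,S,T,Y}.
size 0: {}; under {} W still reaches {B,J,M,S,T,Y} ∋ B.
size 1: {J}, {M}, {S} …(+2); under {J} W still reaches {B,M,T} ∋ B.
{J,M}: W⊥B given {J,M} in G with W→· removed — back-door holds.
P(B|do(W)) = Σ_{J,M} P(B|W,J,M)·P(J,M).

P(B|do(W)): backdoor, adjust for {J, M}.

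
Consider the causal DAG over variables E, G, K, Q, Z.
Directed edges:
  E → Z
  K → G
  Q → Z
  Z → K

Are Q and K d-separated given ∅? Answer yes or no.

Bayes-Ball from Q | ∅ reaches {G,K,Z}.
K ∈ reach(Q|∅) ⇒ Q ⊥̸ K | ∅.

No — Q and K are d-connected given ∅.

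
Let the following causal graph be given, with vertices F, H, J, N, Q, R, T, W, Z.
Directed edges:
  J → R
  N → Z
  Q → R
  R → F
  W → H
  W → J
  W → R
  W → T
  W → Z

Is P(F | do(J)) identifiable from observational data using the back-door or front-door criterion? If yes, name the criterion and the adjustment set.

desc(J)\{J}={F,R}; candidates ⊆ {H,N,Q,T,W,Z}.
size 0: {}; under {} J still reaches {F,H,R,T,W,Z} ∋ F.
{W}: J⊥F given {W} in G with J→· removed — back-door holds.
P(F|do(J)) = Σ_{W} P(F|J,W)·P(W).

P(F|do(J)): backdoor, adjust for {W}.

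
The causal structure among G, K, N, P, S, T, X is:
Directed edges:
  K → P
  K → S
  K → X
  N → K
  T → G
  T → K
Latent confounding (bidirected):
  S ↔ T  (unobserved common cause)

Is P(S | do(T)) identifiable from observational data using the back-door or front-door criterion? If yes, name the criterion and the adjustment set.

desc(T)\{T}={G,K,P,S,X}; candidates ⊆ {N}.
T↔S: latent back-door arc(s) into T.
size 0: {}; under {} T still reaches {S} ∋ S.
size 1: {N}; under {N} T still reaches {S} ∋ S.
T↔S cannot be blocked by any observed set — no back-door set.
{K}: (i) intercepts every directed T→S path; (ii) no back-door T→{K}; (iii) {T} blocks every back-door {K}→S. Front-door holds.
P(S|do(T)) = Σ_{K} P(K|T) Σ_{T'} P(S|K,T')P(T').

P(S|do(T)): frontdoor, adjust for {K}.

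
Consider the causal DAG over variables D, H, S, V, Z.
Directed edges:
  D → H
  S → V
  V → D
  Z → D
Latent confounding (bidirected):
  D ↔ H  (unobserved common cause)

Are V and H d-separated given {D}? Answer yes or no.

Bayes-Ball from V | {D} reaches {H,S,Z}.
H ∈ reach(V|{D}) ⇒ V ⊥̸ H | {D}.

No — V and H are d-connected given {D}.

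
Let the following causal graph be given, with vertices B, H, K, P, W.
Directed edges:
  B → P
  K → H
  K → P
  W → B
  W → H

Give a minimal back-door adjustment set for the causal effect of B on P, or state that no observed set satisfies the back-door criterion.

B→P: minimal back-door set ∅.

desc(B)\{B}={P}; candidates ⊆ {H,K,W}.
∅: B⊥P given ∅ in G with B→· removed — back-door holds.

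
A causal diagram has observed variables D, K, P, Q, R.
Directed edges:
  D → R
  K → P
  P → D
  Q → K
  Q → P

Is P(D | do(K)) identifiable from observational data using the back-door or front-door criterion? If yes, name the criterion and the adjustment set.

P(D|do(K)): backdoor, adjust for {Q}.

desc(K)\{K}={D,P,R}; candidates ⊆ {Q}.
size 0: {}; under {} K still reaches {D,P,Q,R} ∋ D.
{Q}: K⊥D given {Q} in G with K→· removed — back-door holds.
P(D|do(K)) = Σ_{Q} P(D|K,Q)·P(Q).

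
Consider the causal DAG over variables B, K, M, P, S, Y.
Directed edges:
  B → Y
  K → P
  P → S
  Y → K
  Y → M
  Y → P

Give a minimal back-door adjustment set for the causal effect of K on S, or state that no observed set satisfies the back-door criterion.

desc(K)\{K}={P,S}; candidates ⊆ {B,M,Y}.
size 0: {}; under {} K still reaches {B,M,P,S,Y} ∋ S.
{Y}: K⊥S given {Y} in G with K→· removed — back-door holds.

K→S: minimal back-door set {Y}.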